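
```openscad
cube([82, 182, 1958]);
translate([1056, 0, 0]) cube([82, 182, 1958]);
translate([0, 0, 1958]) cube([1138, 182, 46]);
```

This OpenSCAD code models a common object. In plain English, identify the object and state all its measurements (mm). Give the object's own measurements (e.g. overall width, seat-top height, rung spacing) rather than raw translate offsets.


A door frame. The clear opening is 974 mm wide and 1958 mm high. Two 82 mm wide jambs, 182 mm deep, stand either side of the opening from the floor to the top of the opening. A 46 mm thick head sits across the top of both jambs, spanning the full outside width of the frame.


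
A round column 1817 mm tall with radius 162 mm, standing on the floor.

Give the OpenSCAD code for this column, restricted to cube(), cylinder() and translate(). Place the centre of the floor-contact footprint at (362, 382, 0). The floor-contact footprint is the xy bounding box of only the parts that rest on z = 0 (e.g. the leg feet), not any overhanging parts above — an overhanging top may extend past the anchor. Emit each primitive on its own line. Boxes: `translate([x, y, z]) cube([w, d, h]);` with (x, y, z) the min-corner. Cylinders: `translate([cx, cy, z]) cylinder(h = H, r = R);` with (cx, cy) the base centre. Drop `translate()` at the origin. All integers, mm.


translate([362, 382, 0]) cylinder(h = 1817, r = 162);


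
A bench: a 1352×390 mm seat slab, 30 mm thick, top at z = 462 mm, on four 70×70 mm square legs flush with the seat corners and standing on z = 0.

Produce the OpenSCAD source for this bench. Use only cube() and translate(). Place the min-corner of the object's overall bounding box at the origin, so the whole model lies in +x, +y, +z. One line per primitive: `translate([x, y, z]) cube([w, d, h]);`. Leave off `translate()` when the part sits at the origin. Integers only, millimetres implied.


translate([0, 0, 432]) cube([1352, 390, 30]);
cube([70, 70, 432]);
translate([0, 320, 0]) cube([70, 70, 432]);
translate([1282, 0, 0]) cube([70, 70, 432]);
translate([1282, 320, 0]) cube([70, 70, 432]);


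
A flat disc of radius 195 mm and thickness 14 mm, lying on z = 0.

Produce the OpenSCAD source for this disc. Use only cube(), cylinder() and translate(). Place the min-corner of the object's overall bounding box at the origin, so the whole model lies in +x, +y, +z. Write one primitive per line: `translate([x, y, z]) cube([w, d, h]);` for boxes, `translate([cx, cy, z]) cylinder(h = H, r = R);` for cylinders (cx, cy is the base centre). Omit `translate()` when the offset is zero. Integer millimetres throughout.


translate([195, 195, 0]) cylinder(h = 14, r = 195);


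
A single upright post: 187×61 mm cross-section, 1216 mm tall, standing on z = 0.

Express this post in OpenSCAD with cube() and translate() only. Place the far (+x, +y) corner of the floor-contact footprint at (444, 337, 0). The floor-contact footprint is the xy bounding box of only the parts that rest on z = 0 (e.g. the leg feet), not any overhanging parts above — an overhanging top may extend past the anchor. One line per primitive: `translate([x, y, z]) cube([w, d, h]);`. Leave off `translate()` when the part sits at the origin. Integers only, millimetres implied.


translate([257, 276, 0]) cube([187, 61, 1216]);


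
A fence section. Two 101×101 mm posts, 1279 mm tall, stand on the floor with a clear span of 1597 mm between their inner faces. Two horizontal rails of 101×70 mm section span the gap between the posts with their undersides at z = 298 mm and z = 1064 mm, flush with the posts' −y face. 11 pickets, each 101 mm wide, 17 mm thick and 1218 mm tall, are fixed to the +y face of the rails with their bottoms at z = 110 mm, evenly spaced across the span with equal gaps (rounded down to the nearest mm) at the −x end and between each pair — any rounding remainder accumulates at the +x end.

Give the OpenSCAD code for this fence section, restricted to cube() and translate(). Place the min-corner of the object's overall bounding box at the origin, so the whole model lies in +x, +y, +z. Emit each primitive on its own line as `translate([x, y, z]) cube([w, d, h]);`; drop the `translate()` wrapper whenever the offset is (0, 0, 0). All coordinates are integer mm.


cube([101, 101, 1279]);
translate([1698, 0, 0]) cube([101, 101, 1279]);
translate([101, 0, 298]) cube([1597, 101, 70]);
translate([101, 0, 1064]) cube([1597, 101, 70]);
translate([141, 101, 110]) cube([101, 17, 1218]);
translate([282, 101, 110]) cube([101, 17, 1218]);
translate([423, 101, 110]) cube([101, 17, 1218]);
translate([564, 101, 110]) cube([101, 17, 1218]);
translate([705, 101, 110]) cube([101, 17, 1218]);
translate([846, 101, 110]) cube([101, 17, 1218]);
translate([987, 101, 110]) cube([101, 17, 1218]);
translate([1128, 101, 110]) cube([101, 17, 1218]);
translate([1269, 101, 110]) cube([101, 17, 1218]);
translate([1410, 101, 110]) cube([101, 17, 1218]);
translate([1551, 101, 110]) cube([101, 17, 1218]);


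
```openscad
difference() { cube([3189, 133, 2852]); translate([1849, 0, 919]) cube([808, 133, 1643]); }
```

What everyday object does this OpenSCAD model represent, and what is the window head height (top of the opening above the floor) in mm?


A wall with a window opening. The window head height is 2562 mm.

A wall with a rectangular opening subtracted — a window. Sill at z = 919, opening 1643 mm tall, so the head is at 919 + 1643 = 2562 mm.


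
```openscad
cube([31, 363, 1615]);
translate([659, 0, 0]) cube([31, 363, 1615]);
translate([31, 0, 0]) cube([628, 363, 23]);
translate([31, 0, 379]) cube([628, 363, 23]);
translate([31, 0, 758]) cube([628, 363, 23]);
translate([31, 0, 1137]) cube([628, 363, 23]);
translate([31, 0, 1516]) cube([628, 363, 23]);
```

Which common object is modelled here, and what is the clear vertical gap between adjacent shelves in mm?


A bookshelf. The clear shelf gap is 356 mm.

Two tall side panels with 5 horizontal boards between them — a bookshelf. The first two shelf undersides are at z = 0 and z = 379; with shelf thickness 23, the clear gap is 379 − 0 − 23 = 356 mm.


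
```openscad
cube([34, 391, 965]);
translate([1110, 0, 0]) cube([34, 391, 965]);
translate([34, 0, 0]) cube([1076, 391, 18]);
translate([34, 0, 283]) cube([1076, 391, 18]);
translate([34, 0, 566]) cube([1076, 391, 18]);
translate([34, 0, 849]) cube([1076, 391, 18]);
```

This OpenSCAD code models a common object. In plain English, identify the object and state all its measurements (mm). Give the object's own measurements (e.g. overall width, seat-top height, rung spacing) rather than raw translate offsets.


An open bookshelf. Two side panels, each 34 mm thick, 391 mm deep and 965 mm tall, stand 1144 mm apart (outside-to-outside). Between them sit 4 shelves, each 18 mm thick and 391 mm deep, spanning the full gap between the sides. The bottom shelf rests on the floor (its underside at z = 0) and the clear gap between one shelf's top and the next shelf's underside is 265 mm.


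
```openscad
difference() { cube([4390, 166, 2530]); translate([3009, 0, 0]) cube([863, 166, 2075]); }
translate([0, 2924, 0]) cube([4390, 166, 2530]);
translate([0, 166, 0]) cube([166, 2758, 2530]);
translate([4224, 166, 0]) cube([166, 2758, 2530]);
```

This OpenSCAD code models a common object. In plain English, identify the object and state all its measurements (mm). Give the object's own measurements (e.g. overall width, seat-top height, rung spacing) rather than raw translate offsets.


A single room: four walls, each 2530 mm tall and 166 mm thick, enclosing an outside footprint 4390×3090 mm (x × y), no floor or roof. The front and back walls (−y and +y sides) run the full x-width; the side walls fit between their inner faces. A door opening 863 mm wide and 2075 mm tall is cut through the front wall from the floor up, its −x edge 3009 mm from the wall's −x end.


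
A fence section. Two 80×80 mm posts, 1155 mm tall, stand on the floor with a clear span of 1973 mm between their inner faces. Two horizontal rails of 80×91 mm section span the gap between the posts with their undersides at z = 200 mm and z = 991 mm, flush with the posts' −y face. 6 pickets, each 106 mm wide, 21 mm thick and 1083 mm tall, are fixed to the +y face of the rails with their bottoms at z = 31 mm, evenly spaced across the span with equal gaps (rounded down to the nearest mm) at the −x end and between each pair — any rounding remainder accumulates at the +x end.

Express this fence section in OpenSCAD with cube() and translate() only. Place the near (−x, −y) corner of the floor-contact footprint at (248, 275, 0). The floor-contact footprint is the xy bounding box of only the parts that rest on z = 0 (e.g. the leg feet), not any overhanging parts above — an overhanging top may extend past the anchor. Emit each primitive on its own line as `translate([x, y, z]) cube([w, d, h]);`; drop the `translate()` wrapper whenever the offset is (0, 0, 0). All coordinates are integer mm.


translate([248, 275, 0]) cube([80, 80, 1155]);
translate([2301, 275, 0]) cube([80, 80, 1155]);
translate([328, 275, 200]) cube([1973, 80, 91]);
translate([328, 275, 991]) cube([1973, 80, 91]);
translate([519, 355, 31]) cube([106, 21, 1083]);
translate([816, 355, 31]) cube([106, 21, 1083]);
translate([1113, 355, 31]) cube([106, 21, 1083]);
translate([1410, 355, 31]) cube([106, 21, 1083]);
translate([1707, 355, 31]) cube([106, 21, 1083]);
translate([2004, 355, 31]) cube([106, 21, 1083]);


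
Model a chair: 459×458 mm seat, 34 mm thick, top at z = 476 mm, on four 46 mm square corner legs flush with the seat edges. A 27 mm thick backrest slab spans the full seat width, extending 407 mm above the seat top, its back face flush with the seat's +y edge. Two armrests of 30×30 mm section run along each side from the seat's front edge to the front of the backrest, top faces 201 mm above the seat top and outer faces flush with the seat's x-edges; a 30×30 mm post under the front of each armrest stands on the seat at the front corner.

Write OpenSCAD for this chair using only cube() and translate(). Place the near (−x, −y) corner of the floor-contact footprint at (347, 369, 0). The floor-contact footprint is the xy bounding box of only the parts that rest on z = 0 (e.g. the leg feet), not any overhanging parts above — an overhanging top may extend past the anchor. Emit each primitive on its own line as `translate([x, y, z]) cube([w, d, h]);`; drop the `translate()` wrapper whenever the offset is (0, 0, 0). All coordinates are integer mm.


translate([347, 369, 442]) cube([459, 458, 34]);
translate([347, 369, 0]) cube([46, 46, 442]);
translate([760, 369, 0]) cube([46, 46, 442]);
translate([347, 781, 0]) cube([46, 46, 442]);
translate([760, 781, 0]) cube([46, 46, 442]);
translate([347, 800, 476]) cube([459, 27, 407]);
translate([347, 369, 647]) cube([30, 431, 30]);
translate([776, 369, 647]) cube([30, 431, 30]);
translate([347, 369, 476]) cube([30, 30, 171]);
translate([776, 369, 476]) cube([30, 30, 171]);


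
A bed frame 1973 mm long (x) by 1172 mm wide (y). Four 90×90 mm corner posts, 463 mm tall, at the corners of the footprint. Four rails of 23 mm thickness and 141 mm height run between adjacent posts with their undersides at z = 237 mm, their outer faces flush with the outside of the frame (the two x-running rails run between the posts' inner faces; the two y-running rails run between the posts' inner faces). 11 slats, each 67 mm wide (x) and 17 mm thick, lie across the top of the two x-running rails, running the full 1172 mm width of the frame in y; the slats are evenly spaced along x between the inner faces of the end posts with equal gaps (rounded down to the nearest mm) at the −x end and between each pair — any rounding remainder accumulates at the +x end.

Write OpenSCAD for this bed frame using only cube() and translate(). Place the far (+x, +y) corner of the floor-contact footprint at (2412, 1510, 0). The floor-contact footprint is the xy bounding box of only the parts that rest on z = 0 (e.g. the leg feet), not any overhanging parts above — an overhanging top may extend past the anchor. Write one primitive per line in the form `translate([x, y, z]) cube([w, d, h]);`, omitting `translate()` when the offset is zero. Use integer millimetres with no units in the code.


translate([439, 338, 0]) cube([90, 90, 463]);
translate([439, 1420, 0]) cube([90, 90, 463]);
translate([2322, 338, 0]) cube([90, 90, 463]);
translate([2322, 1420, 0]) cube([90, 90, 463]);
translate([529, 338, 237]) cube([1793, 23, 141]);
translate([529, 1487, 237]) cube([1793, 23, 141]);
translate([439, 428, 237]) cube([23, 992, 141]);
translate([2389, 428, 237]) cube([23, 992, 141]);
translate([617, 338, 378]) cube([67, 1172, 17]);
translate([772, 338, 378]) cube([67, 1172, 17]);
translate([927, 338, 378]) cube([67, 1172, 17]);
translate([1082, 338, 378]) cube([67, 1172, 17]);
translate([1237, 338, 378]) cube([67, 1172, 17]);
translate([1392, 338, 378]) cube([67, 1172, 17]);
translate([1547, 338, 378]) cube([67, 1172, 17]);
translate([1702, 338, 378]) cube([67, 1172, 17]);
translate([1857, 338, 378]) cube([67, 1172, 17]);
translate([2012, 338, 378]) cube([67, 1172, 17]);
translate([2167, 338, 378]) cube([67, 1172, 17]);


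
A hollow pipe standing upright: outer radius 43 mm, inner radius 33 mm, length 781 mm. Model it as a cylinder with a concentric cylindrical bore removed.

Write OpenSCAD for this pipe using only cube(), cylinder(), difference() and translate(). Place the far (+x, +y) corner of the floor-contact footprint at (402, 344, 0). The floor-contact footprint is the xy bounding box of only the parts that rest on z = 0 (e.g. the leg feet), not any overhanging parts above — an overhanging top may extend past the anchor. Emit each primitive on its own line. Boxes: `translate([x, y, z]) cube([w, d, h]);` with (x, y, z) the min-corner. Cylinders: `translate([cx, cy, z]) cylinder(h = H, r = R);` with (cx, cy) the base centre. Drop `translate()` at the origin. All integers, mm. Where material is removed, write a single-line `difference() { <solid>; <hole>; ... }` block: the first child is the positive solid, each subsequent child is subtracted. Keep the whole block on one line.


difference() { translate([359, 301, 0]) cylinder(h = 781, r = 43); translate([359, 301, 0]) cylinder(h = 781, r = 33); }


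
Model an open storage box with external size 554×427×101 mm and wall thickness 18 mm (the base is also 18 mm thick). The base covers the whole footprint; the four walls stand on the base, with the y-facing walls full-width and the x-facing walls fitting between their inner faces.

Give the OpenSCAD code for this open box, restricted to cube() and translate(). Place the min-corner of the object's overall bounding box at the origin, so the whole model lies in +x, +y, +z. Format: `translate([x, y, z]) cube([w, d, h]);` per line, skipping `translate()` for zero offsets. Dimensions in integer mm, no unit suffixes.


cube([554, 427, 18]);
translate([0, 0, 18]) cube([554, 18, 83]);
translate([0, 409, 18]) cube([554, 18, 83]);
translate([0, 18, 18]) cube([18, 391, 83]);
translate([536, 18, 18]) cube([18, 391, 83]);


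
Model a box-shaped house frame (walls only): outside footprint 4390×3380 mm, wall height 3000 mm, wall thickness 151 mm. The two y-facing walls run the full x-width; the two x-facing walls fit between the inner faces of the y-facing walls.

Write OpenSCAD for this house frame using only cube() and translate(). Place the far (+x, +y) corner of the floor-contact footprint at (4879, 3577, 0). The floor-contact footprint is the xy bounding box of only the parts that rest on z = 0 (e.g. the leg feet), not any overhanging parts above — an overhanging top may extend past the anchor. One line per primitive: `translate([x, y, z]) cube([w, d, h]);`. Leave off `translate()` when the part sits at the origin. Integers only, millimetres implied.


translate([489, 197, 0]) cube([4390, 151, 3000]);
translate([489, 3426, 0]) cube([4390, 151, 3000]);
translate([489, 348, 0]) cube([151, 3078, 3000]);
translate([4728, 348, 0]) cube([151, 3078, 3000]);


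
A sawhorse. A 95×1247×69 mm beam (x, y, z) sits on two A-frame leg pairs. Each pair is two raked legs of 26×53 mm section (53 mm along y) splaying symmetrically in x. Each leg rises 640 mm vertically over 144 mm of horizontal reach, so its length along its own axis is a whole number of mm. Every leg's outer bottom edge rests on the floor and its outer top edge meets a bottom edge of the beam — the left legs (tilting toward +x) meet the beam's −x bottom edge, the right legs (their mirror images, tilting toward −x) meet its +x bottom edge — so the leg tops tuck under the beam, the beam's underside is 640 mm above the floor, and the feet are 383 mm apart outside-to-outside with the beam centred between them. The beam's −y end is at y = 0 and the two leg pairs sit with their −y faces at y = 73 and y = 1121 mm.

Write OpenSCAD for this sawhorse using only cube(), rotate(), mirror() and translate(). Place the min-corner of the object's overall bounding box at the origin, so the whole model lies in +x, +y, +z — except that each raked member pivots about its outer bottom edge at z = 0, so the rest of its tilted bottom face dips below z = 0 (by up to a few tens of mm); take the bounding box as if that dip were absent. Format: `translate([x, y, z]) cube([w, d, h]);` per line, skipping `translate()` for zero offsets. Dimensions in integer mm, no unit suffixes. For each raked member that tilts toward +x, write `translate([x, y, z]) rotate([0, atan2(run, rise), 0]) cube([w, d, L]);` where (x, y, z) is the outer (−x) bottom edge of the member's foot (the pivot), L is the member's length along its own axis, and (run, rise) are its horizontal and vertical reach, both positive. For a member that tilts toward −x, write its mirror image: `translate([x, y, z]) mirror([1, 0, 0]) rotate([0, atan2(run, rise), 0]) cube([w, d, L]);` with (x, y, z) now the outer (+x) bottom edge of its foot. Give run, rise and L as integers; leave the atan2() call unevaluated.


translate([144, 0, 640]) cube([95, 1247, 69]);
translate([0, 73, 0]) rotate([0, atan2(144, 640), 0]) cube([26, 53, 656]);
translate([383, 73, 0]) mirror([1, 0, 0]) rotate([0, atan2(144, 640), 0]) cube([26, 53, 656]);
translate([0, 1121, 0]) rotate([0, atan2(144, 640), 0]) cube([26, 53, 656]);
translate([383, 1121, 0]) mirror([1, 0, 0]) rotate([0, atan2(144, 640), 0]) cube([26, 53, 656]);


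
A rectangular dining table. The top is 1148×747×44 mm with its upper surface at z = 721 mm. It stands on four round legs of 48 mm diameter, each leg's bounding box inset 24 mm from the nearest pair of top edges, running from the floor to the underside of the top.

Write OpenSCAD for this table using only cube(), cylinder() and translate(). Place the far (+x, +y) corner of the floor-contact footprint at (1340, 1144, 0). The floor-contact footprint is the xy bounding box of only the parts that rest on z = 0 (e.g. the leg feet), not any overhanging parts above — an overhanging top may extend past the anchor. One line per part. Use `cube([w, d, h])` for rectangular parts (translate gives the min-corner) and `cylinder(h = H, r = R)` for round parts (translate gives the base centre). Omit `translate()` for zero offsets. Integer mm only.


translate([216, 421, 677]) cube([1148, 747, 44]);
translate([264, 469, 0]) cylinder(h = 677, r = 24);
translate([1316, 469, 0]) cylinder(h = 677, r = 24);
translate([264, 1120, 0]) cylinder(h = 677, r = 24);
translate([1316, 1120, 0]) cylinder(h = 677, r = 24);


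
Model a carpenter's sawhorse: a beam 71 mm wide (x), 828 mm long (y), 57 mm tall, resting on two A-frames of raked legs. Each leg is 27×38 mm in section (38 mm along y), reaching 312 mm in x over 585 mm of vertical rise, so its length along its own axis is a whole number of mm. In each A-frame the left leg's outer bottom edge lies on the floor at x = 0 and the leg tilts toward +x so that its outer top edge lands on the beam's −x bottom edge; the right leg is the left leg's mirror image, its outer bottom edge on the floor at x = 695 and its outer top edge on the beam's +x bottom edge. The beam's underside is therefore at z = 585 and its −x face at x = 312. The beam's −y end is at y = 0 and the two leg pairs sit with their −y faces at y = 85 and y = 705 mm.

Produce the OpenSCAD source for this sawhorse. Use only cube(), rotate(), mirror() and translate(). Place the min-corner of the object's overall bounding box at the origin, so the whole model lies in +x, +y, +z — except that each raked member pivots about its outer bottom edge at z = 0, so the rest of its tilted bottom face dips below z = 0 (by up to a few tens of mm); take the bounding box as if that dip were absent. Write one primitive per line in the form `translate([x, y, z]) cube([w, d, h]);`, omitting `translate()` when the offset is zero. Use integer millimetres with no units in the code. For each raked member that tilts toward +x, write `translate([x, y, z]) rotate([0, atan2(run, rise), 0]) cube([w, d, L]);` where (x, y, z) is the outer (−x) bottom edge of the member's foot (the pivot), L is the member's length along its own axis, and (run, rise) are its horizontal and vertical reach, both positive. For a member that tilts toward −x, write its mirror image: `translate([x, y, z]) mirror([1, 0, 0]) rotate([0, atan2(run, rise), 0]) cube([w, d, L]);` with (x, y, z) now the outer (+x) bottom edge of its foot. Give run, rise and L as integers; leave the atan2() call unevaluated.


// leg length = √(312² + 585²) = 663
// right-leg outer foot x = 2·312 + 71 = 695
// beam min-corner = (312, 0, 585)
translate([312, 0, 585]) cube([71, 828, 57]);
translate([0, 85, 0]) rotate([0, atan2(312, 585), 0]) cube([27, 38, 663]);
translate([695, 85, 0]) mirror([1, 0, 0]) rotate([0, atan2(312, 585), 0]) cube([27, 38, 663]);
translate([0, 705, 0]) rotate([0, atan2(312, 585), 0]) cube([27, 38, 663]);
translate([695, 705, 0]) mirror([1, 0, 0]) rotate([0, atan2(312, 585), 0]) cube([27, 38, 663]);


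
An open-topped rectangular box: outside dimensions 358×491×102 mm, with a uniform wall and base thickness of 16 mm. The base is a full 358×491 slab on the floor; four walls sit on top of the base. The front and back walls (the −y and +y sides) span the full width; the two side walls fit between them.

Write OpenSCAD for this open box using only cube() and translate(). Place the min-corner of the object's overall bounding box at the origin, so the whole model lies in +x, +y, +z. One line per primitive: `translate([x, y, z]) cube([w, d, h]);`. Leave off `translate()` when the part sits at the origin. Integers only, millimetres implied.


cube([358, 491, 16]);
translate([0, 0, 16]) cube([358, 16, 86]);
translate([0, 475, 16]) cube([358, 16, 86]);
translate([0, 16, 16]) cube([16, 459, 86]);
translate([342, 16, 16]) cube([16, 459, 86]);


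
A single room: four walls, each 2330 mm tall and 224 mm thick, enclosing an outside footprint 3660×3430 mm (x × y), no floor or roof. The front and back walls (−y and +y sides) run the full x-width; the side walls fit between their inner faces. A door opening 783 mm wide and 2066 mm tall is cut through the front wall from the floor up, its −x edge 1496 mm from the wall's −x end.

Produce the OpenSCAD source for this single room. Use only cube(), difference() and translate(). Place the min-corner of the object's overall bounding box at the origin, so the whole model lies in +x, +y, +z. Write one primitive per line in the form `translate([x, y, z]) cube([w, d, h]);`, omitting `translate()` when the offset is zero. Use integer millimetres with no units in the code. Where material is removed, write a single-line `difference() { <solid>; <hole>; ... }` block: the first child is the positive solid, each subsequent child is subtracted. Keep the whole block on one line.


difference() { cube([3660, 224, 2330]); translate([1496, 0, 0]) cube([783, 224, 2066]); }
translate([0, 3206, 0]) cube([3660, 224, 2330]);
translate([0, 224, 0]) cube([224, 2982, 2330]);
translate([3436, 224, 0]) cube([224, 2982, 2330]);


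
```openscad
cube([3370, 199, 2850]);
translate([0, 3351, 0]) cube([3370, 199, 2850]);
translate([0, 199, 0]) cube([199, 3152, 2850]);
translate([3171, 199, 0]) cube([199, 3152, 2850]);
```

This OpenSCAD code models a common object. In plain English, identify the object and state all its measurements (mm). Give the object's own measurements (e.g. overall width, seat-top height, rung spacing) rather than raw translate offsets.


The wall frame of a small rectangular building: four walls, each 2850 mm tall and 199 mm thick, enclosing a footprint 3370 mm (x) by 3550 mm (y) outside-to-outside, with no floor or roof. The front and back walls (the −y and +y sides) span the full width; the two side walls fit between them.


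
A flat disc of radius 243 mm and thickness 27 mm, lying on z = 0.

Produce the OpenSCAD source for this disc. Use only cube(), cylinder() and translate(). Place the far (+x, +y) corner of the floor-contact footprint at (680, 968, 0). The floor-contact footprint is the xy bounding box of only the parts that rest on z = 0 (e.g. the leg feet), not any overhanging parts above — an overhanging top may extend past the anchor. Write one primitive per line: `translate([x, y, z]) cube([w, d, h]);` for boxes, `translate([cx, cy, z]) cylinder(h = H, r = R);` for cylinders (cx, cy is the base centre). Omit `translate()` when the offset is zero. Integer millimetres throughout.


translate([437, 725, 0]) cylinder(h = 27, r = 243);


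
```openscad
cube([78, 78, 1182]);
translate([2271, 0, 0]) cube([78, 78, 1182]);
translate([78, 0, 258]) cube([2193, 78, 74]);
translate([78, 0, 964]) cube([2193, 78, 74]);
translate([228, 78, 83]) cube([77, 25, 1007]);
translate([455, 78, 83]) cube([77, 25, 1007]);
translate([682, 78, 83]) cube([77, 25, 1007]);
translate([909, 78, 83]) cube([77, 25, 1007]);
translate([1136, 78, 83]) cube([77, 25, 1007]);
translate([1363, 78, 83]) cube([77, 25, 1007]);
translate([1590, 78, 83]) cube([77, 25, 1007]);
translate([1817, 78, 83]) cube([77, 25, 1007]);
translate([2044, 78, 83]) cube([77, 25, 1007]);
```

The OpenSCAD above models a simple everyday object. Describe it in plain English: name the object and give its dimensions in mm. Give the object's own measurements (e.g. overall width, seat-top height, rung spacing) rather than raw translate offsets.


A fence section. Two 78×78 mm posts, 1182 mm tall, stand on the floor with a clear span of 2193 mm between their inner faces. Two horizontal rails of 78×74 mm section span the gap between the posts with their undersides at z = 258 mm and z = 964 mm, flush with the posts' −y face. 9 pickets, each 77 mm wide, 25 mm thick and 1007 mm tall, are fixed to the +y face of the rails with their bottoms at z = 83 mm, spaced across the span with a 150 mm gap after the −x post and between neighbouring pickets and before the +x post.


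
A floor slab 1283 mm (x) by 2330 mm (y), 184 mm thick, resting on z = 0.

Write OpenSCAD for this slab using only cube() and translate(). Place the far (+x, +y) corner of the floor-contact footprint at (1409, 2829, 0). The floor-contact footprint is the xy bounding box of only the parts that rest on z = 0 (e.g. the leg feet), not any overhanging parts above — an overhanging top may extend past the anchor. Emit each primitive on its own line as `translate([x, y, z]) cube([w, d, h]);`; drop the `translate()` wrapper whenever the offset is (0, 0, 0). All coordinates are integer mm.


translate([126, 499, 0]) cube([1283, 2330, 184]);


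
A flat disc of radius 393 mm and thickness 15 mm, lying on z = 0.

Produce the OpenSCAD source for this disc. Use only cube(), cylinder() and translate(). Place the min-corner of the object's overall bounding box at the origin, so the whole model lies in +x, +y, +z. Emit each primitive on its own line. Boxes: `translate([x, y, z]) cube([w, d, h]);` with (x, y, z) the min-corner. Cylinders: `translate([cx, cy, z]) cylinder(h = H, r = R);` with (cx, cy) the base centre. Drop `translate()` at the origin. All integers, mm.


translate([393, 393, 0]) cylinder(h = 15, r = 393);


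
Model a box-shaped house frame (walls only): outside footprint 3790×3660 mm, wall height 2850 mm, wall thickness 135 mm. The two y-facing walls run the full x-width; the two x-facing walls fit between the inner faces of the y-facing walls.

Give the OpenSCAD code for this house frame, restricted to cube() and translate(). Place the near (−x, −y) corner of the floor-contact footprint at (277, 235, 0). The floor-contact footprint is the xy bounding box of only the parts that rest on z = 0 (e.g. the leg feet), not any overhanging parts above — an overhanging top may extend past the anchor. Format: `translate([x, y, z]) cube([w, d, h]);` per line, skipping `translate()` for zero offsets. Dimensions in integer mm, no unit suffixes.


translate([277, 235, 0]) cube([3790, 135, 2850]);
translate([277, 3760, 0]) cube([3790, 135, 2850]);
translate([277, 370, 0]) cube([135, 3390, 2850]);
translate([3932, 370, 0]) cube([135, 3390, 2850]);


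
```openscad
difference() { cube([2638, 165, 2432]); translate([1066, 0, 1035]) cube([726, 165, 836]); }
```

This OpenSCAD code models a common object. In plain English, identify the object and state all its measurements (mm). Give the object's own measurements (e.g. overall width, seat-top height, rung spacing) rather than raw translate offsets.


A wall 2638 mm long (x), 165 mm thick (y), 2432 mm tall, with a rectangular window opening cut through it. The opening is 726 mm wide and 836 mm tall; its sill is at z = 1035 mm and its near (−x) edge is 1066 mm from the wall's −x end. The opening passes through the full wall thickness.


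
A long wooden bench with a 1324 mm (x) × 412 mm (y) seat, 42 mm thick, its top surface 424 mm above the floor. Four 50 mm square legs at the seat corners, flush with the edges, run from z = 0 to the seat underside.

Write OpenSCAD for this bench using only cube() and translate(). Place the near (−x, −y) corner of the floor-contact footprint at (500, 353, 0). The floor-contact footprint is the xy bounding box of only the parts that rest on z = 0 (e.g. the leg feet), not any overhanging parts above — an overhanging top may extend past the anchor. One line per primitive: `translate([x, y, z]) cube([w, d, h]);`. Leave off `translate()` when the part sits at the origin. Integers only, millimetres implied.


translate([500, 353, 382]) cube([1324, 412, 42]);
translate([500, 353, 0]) cube([50, 50, 382]);
translate([500, 715, 0]) cube([50, 50, 382]);
translate([1774, 353, 0]) cube([50, 50, 382]);
translate([1774, 715, 0]) cube([50, 50, 382]);


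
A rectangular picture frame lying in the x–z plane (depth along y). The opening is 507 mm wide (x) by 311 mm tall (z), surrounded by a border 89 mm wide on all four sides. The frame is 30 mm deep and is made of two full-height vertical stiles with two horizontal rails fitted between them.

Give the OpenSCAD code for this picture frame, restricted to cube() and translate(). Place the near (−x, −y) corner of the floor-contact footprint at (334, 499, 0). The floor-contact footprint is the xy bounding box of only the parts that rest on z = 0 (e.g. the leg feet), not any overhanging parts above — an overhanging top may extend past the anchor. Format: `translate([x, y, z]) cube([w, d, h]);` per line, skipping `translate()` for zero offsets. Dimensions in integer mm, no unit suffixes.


translate([334, 499, 0]) cube([89, 30, 489]);
translate([930, 499, 0]) cube([89, 30, 489]);
translate([423, 499, 0]) cube([507, 30, 89]);
translate([423, 499, 400]) cube([507, 30, 89]);


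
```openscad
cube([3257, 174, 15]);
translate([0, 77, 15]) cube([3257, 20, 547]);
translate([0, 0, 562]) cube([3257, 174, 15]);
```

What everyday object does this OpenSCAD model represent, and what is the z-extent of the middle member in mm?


An I-beam. The web height is 547 mm.

Two wide flanges with a thin centred web — an I-beam. Overall 577 mm minus two 15 mm flanges gives a web of 577 − 2·15 = 547 mm.


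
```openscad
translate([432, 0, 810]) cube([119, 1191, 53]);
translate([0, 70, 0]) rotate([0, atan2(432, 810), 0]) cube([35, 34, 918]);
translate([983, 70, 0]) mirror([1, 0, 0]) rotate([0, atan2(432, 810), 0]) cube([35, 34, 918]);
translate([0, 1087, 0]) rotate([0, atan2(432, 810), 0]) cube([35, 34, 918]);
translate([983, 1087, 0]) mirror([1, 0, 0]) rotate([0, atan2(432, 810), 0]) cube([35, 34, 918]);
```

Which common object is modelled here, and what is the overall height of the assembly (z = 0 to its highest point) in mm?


A sawhorse. The overall height is 863 mm.

A beam across two mirrored pairs of raked legs — a sawhorse. The beam's underside is at z = 810 (matching the legs' vertical rise in atan2(432, 810)) and the beam is 53 mm tall, so its top is at 810 + 53 = 863 mm. The raked legs top out at the beam's underside, so that is the highest point.


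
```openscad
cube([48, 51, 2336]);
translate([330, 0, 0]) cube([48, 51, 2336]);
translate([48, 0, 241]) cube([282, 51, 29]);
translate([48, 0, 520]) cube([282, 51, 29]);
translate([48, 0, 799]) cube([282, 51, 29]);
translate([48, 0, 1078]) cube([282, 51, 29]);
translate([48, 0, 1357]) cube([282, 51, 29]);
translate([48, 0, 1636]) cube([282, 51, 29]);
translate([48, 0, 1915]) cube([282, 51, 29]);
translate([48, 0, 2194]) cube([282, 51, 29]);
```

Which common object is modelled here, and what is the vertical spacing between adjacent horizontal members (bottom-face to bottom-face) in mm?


A ladder. The rung spacing is 279 mm.

Two tall 48×51 posts with 8 short bars between them — a ladder. Adjacent rungs sit at z = 241 and z = 520, so the spacing is 520 − 241 = 279 mm.


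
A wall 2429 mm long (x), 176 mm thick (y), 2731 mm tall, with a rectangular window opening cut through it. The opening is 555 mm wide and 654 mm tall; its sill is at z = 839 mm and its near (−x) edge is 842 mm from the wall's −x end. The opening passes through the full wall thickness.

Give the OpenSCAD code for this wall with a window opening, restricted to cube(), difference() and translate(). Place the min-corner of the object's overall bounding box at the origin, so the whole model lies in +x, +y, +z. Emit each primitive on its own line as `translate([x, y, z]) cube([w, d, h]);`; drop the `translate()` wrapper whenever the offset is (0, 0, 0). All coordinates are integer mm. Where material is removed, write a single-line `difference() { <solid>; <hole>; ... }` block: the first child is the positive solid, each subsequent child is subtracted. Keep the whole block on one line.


difference() { cube([2429, 176, 2731]); translate([842, 0, 839]) cube([555, 176, 654]); }


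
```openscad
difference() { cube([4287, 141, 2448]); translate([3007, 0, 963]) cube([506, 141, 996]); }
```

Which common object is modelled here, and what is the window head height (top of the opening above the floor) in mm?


A wall with a window opening. The window head height is 1959 mm.

A wall with a rectangular opening subtracted — a window. Sill at z = 963, opening 996 mm tall, so the head is at 963 + 996 = 1959 mm.


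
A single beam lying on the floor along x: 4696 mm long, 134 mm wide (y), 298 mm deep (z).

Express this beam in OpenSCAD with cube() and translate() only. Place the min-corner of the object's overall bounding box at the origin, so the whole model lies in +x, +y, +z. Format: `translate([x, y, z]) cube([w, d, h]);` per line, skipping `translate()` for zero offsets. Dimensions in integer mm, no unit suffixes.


cube([4696, 134, 298]);


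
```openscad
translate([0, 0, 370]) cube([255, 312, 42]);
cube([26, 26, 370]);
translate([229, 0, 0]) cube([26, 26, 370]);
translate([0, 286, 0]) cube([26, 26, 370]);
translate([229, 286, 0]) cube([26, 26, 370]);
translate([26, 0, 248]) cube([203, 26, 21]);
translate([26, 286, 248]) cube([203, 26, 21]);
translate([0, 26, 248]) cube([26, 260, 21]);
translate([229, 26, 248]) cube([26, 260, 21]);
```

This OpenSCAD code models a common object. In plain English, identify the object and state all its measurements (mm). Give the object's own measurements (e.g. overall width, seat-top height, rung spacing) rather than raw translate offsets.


A four-legged stool. The seat is a 255×312×42 mm slab whose top surface is at z = 412 mm; four square legs, each 26×26 mm in cross-section, run from the floor (z = 0) to the underside of the seat, each flush with a corner of the seat. Four stretchers, 26 mm wide and 21 mm tall, connect adjacent legs with their undersides at z = 248 mm, each running between the inner faces of the legs it joins and aligned with the legs' outer faces on the other axis.


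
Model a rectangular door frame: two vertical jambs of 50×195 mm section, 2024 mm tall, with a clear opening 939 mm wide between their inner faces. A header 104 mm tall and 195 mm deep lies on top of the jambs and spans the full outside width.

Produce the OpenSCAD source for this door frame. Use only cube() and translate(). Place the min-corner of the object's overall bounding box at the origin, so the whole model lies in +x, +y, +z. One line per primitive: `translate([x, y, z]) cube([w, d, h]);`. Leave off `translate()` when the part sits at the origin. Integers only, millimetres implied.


cube([50, 195, 2024]);
translate([989, 0, 0]) cube([50, 195, 2024]);
translate([0, 0, 2024]) cube([1039, 195, 104]);


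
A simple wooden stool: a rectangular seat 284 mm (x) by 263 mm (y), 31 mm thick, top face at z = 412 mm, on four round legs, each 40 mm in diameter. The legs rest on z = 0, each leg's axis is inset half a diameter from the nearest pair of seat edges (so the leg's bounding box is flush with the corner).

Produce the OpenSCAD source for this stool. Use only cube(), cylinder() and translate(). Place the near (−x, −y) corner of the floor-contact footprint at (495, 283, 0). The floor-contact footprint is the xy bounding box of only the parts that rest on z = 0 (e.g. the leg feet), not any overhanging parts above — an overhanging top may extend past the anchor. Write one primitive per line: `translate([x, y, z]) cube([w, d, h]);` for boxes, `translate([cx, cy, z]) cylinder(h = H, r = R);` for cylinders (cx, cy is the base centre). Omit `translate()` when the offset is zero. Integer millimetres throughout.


// leg_h = 412 - 31 = 381
translate([495, 283, 381]) cube([284, 263, 31]);
translate([515, 303, 0]) cylinder(h = 381, r = 20);
translate([759, 303, 0]) cylinder(h = 381, r = 20);
translate([515, 526, 0]) cylinder(h = 381, r = 20);
translate([759, 526, 0]) cylinder(h = 381, r = 20);


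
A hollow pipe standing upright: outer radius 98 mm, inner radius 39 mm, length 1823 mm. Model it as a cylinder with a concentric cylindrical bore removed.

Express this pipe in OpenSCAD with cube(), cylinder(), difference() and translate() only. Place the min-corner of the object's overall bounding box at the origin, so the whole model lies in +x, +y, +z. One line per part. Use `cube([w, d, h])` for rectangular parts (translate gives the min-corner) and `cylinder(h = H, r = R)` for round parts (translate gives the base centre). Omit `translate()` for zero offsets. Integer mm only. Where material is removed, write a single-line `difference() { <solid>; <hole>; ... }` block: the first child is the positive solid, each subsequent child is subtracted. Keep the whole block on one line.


difference() { translate([98, 98, 0]) cylinder(h = 1823, r = 98); translate([98, 98, 0]) cylinder(h = 1823, r = 39); }


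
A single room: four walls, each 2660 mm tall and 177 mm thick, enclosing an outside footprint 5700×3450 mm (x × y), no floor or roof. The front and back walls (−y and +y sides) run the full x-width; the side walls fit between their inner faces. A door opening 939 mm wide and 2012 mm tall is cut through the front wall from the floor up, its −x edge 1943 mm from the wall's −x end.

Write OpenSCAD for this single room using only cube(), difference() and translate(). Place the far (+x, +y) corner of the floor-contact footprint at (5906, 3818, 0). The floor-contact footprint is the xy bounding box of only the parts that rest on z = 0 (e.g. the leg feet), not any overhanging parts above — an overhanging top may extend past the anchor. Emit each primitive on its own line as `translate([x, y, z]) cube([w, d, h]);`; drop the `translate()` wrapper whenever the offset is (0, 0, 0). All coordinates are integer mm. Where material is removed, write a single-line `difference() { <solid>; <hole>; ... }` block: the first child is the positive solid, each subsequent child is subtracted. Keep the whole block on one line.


difference() { translate([206, 368, 0]) cube([5700, 177, 2660]); translate([2149, 368, 0]) cube([939, 177, 2012]); }
translate([206, 3641, 0]) cube([5700, 177, 2660]);
translate([206, 545, 0]) cube([177, 3096, 2660]);
translate([5729, 545, 0]) cube([177, 3096, 2660]);
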